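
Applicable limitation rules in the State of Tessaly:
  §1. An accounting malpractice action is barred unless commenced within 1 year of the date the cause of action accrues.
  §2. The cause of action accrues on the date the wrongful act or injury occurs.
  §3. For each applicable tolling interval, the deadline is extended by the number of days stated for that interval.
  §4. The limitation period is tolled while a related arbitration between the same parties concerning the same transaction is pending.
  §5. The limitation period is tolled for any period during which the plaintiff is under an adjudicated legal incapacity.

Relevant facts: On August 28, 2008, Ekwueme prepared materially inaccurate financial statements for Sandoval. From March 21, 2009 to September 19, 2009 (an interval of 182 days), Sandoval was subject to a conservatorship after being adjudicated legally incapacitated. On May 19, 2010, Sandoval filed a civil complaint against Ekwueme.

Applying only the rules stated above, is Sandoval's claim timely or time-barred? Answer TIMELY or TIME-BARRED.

TIME-BARRED

The limitation period began to run on August 28, 2008.
1 year from August 28, 2008 is August 28, 2009.
The plaintiff's legal incapacity from March 21, 2009 to September 19, 2009 tolled the period for 182 days, extending the deadline to February 26, 2010.
Sandoval filed on May 19, 2010, after the February 26, 2010 deadline, so the action is time-barred.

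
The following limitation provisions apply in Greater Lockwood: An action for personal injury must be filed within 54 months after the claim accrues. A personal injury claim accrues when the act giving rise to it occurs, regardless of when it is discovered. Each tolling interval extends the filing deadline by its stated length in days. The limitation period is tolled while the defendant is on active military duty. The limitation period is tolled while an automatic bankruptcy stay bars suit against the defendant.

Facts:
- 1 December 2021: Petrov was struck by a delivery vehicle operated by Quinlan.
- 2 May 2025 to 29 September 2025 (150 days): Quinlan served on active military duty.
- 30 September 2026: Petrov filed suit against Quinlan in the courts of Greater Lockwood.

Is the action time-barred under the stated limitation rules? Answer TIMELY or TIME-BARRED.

The limitation period began to run on 1 December 2021.
54 months from 1 December 2021 is 1 June 2026.
The period was tolled for 150 days by the defendant's active military service (2 May 2025 to 29 September 2025), pushing the deadline to 29 October 2026.
The 30 September 2026 filing precedes the 29 October 2026 deadline; the claim is timely.

TIMELY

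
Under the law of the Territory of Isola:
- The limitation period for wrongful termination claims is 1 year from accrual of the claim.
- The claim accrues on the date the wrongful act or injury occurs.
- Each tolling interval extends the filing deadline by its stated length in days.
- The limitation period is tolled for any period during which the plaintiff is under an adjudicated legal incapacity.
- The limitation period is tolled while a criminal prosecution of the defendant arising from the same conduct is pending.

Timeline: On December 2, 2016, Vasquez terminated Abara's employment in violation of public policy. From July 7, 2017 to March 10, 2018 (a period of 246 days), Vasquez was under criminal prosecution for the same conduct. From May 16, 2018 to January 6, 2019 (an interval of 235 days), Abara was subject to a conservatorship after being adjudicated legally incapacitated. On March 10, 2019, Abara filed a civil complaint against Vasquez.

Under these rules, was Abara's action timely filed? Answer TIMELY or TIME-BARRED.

TIMELY

The claim accrued on December 2, 2016, when the wrongful act occurred.
1 year from December 2, 2016 is December 2, 2017.
Because the pending criminal prosecution ran from July 7, 2017 to March 10, 2018, the deadline is extended by 246 days to August 5, 2018.
The plaintiff's legal incapacity from May 16, 2018 to January 6, 2019 tolled the period for 235 days, extending the deadline to March 28, 2019.
Abara filed on March 10, 2019, before the March 28, 2019 deadline, so the action is timely.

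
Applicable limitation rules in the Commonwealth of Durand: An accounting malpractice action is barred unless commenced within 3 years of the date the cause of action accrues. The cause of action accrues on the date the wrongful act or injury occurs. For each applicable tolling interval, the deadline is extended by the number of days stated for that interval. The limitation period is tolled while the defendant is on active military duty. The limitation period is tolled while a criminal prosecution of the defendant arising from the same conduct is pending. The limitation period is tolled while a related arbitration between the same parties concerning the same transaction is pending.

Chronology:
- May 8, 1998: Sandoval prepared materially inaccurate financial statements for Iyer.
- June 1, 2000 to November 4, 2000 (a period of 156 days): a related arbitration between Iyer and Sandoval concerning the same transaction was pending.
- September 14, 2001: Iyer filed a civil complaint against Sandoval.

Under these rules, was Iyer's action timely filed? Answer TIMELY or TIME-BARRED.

TIMELY

The claim accrued on May 8, 1998, when the wrongful act occurred.
3 years from May 8, 1998 is May 8, 2001.
The period was tolled for 156 days by the pending related arbitration (June 1, 2000 to November 4, 2000), pushing the deadline to October 11, 2001.
Iyer filed on September 14, 2001, before the October 11, 2001 deadline, so the action is timely.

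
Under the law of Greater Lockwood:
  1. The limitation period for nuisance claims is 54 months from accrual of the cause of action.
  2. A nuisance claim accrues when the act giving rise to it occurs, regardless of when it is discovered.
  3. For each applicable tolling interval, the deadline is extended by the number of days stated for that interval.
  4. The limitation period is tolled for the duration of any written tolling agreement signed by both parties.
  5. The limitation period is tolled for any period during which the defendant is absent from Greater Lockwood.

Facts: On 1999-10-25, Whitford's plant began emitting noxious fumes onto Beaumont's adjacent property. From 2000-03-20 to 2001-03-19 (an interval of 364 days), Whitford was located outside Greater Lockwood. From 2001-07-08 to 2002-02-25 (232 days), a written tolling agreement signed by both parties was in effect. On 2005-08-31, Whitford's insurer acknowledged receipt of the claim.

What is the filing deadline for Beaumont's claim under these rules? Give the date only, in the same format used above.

The claim accrued on 1999-10-25, when the wrongful act occurred.
The untolled deadline — 54 months after 1999-10-25 — is 2004-04-25.
The defendant's absence from the jurisdiction from 2000-03-20 to 2001-03-19 tolled the period for 364 days, extending the deadline to 2005-04-24.
The period was tolled for 232 days by the written tolling agreement (2001-07-08 to 2002-02-25), pushing the deadline to 2005-12-12.
Nothing else in the chronology tolls or restarts the period.

2005-12-12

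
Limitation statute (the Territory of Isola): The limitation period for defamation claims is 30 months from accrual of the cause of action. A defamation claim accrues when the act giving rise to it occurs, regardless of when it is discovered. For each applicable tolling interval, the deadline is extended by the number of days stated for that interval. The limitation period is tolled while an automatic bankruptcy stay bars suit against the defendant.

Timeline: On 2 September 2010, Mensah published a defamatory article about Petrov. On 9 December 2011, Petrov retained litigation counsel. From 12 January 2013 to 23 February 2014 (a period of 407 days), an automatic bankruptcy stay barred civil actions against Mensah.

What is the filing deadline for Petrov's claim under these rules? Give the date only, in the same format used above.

The cause of action accrued on 2 September 2010, the date of the act.
30 months from 2 September 2010 is 2 March 2013.
Because the automatic bankruptcy stay ran from 12 January 2013 to 23 February 2014, the deadline is extended by 407 days to 13 April 2014.
Nothing else in the chronology tolls or restarts the period.

13 April 2014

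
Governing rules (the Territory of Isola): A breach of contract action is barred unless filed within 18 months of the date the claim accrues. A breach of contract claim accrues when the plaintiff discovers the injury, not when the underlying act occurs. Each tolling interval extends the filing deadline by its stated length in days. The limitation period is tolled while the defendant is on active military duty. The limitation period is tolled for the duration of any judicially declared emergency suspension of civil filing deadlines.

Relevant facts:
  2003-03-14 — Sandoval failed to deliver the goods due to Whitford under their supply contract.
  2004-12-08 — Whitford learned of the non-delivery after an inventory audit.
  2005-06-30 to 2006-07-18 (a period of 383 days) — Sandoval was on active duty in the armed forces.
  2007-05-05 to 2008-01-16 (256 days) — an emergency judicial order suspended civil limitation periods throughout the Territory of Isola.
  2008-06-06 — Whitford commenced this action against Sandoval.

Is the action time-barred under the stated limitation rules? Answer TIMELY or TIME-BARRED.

TIME-BARRED

The claim did not accrue until Whitford discovered the injury on 2004-12-08; the 2003-03-14 act date does not start the clock under the stated rule.
18 months from 2004-12-08 is 2006-06-08.
Because the defendant's active military service ran from 2005-06-30 to 2006-07-18, the deadline is extended by 383 days to 2007-06-26.
Because the emergency suspension of filing deadlines ran from 2007-05-05 to 2008-01-16, the deadline is extended by 256 days to 2008-03-08.
The 2008-06-06 filing falls after the 2008-03-08 deadline; the claim is time-barred.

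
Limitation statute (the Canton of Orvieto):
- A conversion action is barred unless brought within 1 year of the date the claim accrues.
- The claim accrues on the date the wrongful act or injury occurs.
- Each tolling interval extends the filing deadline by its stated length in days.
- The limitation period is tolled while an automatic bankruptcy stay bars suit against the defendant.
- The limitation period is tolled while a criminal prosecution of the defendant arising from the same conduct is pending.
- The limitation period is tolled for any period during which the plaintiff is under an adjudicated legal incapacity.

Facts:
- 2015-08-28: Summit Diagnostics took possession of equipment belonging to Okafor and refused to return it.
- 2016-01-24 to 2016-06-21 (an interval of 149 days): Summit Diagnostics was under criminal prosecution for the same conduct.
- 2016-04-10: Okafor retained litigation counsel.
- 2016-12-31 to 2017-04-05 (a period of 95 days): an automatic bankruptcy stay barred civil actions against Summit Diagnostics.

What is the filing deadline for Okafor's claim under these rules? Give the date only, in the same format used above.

The limitation period began to run on 2015-08-28.
Adding the 1 year base period to 2015-08-28 gives a deadline of 2016-08-28, before any tolling.
The pending criminal prosecution from 2016-01-24 to 2016-06-21 tolled the period for 149 days, extending the deadline to 2017-01-24.
The automatic bankruptcy stay from 2016-12-31 to 2017-04-05 tolled the period for 95 days, extending the deadline to 2017-04-29.
Nothing else in the chronology tolls or restarts the period.

2017-04-29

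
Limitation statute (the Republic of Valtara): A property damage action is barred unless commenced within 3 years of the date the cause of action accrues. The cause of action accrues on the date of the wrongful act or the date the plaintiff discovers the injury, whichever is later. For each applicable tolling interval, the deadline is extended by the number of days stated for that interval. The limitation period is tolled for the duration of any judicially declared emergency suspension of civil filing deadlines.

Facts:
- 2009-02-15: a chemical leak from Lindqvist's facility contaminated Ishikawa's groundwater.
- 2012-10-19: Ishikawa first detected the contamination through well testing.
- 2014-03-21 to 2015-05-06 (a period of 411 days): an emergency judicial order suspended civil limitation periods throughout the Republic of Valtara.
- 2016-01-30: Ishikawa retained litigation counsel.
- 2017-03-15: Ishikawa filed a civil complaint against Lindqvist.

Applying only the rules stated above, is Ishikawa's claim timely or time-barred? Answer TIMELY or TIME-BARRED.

Because discovery on 2012-10-19 post-dates the 2009-02-15 act, accrual under the later-of rule falls on 2012-10-19.
Adding the 3 years base period to 2012-10-19 gives a deadline of 2015-10-19, before any tolling.
The emergency suspension of filing deadlines from 2014-03-21 to 2015-05-06 tolled the period for 411 days, extending the deadline to 2016-12-03.
The other events in the timeline have no effect on the limitation period under the stated rules.
Ishikawa filed on 2017-03-15, after the 2016-12-03 deadline, so the action is time-barred.

TIME-BARRED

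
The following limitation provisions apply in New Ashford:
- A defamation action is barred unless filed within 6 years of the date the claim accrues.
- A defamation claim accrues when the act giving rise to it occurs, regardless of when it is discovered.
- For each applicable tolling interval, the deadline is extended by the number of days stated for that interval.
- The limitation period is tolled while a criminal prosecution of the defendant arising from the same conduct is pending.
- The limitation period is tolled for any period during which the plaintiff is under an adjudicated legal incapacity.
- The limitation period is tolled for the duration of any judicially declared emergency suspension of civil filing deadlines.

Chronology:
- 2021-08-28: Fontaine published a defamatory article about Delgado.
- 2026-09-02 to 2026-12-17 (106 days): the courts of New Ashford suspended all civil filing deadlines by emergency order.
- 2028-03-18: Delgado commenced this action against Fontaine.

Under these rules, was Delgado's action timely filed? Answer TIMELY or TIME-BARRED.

TIME-BARRED

The limitation period began to run on 2021-08-28.
6 years from 2021-08-28 is 2027-08-28.
The emergency suspension of filing deadlines from 2026-09-02 to 2026-12-17 tolled the period for 106 days, extending the deadline to 2027-12-12.
The 2028-03-18 filing falls after the 2027-12-12 deadline; the claim is time-barred.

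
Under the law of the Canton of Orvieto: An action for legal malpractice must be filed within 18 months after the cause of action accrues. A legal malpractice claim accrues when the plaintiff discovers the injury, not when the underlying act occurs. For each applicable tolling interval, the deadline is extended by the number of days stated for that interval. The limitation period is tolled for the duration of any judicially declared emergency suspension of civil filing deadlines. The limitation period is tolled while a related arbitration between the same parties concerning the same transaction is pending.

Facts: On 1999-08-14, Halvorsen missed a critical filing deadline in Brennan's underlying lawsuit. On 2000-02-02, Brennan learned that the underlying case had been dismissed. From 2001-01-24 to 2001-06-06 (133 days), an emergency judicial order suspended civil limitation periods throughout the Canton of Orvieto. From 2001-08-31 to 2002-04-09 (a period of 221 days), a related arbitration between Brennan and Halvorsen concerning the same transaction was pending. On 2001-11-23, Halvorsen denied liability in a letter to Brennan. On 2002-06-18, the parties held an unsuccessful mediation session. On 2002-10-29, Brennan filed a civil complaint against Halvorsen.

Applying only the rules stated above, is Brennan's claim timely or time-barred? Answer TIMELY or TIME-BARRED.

TIME-BARRED

Under the discovery rule, the claim accrued on 2000-02-02, when Brennan discovered the injury — not on the 1999-08-14 date of the underlying act.
18 months from 2000-02-02 is 2001-08-02.
Because the emergency suspension of filing deadlines ran from 2001-01-24 to 2001-06-06, the deadline is extended by 133 days to 2001-12-13.
The pending related arbitration from 2001-08-31 to 2002-04-09 tolled the period for 221 days, extending the deadline to 2002-07-22.
The other events in the timeline have no effect on the limitation period under the stated rules.
Filing on 2002-10-29 missed the 2002-07-22 deadline — the action is time-barred.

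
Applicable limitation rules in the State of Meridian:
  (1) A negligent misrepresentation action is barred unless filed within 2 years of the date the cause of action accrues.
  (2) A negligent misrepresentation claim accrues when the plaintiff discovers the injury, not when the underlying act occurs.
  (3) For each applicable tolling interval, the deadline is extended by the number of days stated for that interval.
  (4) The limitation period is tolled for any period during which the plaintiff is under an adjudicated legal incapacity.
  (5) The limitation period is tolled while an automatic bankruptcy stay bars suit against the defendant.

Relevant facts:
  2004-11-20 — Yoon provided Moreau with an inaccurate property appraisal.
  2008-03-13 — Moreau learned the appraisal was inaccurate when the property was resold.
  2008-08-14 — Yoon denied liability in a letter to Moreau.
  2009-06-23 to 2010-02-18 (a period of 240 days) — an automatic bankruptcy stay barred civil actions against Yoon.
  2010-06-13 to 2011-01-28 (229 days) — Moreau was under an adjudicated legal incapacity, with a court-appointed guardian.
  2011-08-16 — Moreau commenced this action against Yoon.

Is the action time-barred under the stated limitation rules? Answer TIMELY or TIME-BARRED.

TIME-BARRED

Accrual is tied to discovery, so the period began on 2008-03-13 rather than on 2004-11-20 when the act occurred.
2 years from 2008-03-13 is 2010-03-13.
Because the automatic bankruptcy stay ran from 2009-06-23 to 2010-02-18, the deadline is extended by 240 days to 2010-11-08.
Because the plaintiff's legal incapacity ran from 2010-06-13 to 2011-01-28, the deadline is extended by 229 days to 2011-06-25.
Nothing else in the chronology tolls or restarts the period.
Moreau filed on 2011-08-16, after the 2011-06-25 deadline, so the action is time-barred.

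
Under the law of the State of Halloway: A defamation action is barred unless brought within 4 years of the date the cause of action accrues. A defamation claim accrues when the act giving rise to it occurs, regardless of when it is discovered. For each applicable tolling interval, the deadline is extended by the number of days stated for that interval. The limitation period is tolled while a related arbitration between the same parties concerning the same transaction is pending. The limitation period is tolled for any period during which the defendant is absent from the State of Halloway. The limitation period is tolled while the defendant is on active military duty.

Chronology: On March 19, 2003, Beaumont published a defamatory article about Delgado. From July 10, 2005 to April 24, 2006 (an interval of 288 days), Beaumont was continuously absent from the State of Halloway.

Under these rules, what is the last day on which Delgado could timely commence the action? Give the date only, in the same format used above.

The cause of action accrued on March 19, 2003, the date of the act.
Adding the 4 years base period to March 19, 2003 gives a deadline of March 19, 2007, before any tolling.
The defendant's absence from the jurisdiction from July 10, 2005 to April 24, 2006 tolled the period for 288 days, extending the deadline to January 1, 2008.

January 1, 2008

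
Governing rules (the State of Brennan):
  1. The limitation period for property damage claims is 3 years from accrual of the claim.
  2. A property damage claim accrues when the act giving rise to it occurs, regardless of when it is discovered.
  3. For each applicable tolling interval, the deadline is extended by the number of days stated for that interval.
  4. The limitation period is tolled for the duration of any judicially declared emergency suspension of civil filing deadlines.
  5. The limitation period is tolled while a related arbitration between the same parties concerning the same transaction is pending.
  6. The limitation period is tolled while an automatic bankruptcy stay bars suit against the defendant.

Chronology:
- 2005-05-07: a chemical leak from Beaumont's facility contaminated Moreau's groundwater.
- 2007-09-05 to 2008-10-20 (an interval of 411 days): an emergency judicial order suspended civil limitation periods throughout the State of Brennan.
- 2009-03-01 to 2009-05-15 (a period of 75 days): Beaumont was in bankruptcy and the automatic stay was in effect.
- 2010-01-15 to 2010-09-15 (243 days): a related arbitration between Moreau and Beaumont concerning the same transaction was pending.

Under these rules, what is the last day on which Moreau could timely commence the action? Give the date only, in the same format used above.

2009-09-05

The claim accrued on 2005-05-07, when the wrongful act occurred.
The untolled deadline — 3 years after 2005-05-07 — is 2008-05-07.
The period was tolled for 411 days by the emergency suspension of filing deadlines (2007-09-05 to 2008-10-20), pushing the deadline to 2009-06-22.
Because the automatic bankruptcy stay ran from 2009-03-01 to 2009-05-15, the deadline is extended by 75 days to 2009-09-05.
The pending related arbitration from 2010-01-15 to 2010-09-15 began after the period had already run on 2009-09-05, so it has no tolling effect.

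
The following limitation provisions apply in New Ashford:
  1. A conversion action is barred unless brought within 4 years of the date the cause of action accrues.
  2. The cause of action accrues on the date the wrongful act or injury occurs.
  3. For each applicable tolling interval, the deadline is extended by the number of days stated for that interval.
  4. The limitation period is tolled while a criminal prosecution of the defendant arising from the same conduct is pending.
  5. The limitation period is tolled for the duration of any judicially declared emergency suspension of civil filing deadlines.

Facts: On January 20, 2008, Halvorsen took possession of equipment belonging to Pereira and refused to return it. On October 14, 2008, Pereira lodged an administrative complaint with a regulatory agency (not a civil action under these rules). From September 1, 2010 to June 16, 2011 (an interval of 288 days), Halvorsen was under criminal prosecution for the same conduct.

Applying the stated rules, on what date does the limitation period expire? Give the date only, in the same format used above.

The cause of action accrued on January 20, 2008, the date of the act.
Adding the 4 years base period to January 20, 2008 gives a deadline of January 20, 2012, before any tolling.
The period was tolled for 288 days by the pending criminal prosecution (September 1, 2010 to June 16, 2011), pushing the deadline to November 3, 2012.
None of the other events listed affects the running of the period under the stated rules.

November 3, 2012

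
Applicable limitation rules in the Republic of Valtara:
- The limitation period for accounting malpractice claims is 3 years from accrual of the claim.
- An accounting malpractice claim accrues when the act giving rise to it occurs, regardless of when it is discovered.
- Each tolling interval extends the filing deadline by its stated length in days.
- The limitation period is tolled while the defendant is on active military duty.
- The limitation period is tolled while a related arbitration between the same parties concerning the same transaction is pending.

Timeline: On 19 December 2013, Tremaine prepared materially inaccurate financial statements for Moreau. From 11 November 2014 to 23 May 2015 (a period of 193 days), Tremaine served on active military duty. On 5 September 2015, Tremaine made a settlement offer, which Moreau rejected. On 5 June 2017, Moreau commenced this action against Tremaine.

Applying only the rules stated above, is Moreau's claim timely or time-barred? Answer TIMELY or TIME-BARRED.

TIMELY

The claim accrued on 19 December 2013, the date of the act.
Adding the 3 years base period to 19 December 2013 gives a deadline of 19 December 2016, before any tolling.
The period was tolled for 193 days by the defendant's active military service (11 November 2014 to 23 May 2015), pushing the deadline to 30 June 2017.
None of the other events listed affects the running of the period under the stated rules.
The 5 June 2017 filing precedes the 30 June 2017 deadline; the claim is timely.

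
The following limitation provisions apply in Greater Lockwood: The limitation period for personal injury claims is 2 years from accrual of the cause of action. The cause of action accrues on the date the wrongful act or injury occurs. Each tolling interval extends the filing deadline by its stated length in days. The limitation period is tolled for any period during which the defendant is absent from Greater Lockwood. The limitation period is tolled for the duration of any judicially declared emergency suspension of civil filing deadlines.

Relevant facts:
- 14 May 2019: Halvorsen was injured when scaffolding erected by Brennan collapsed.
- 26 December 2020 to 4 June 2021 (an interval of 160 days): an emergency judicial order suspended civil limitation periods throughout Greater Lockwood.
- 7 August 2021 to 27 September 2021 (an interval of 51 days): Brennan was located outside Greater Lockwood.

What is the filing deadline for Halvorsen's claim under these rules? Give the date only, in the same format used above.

11 December 2021

The cause of action accrued on 14 May 2019, the date of the act.
Adding the 2 years base period to 14 May 2019 gives a deadline of 14 May 2021, before any tolling.
Because the emergency suspension of filing deadlines ran from 26 December 2020 to 4 June 2021, the deadline is extended by 160 days to 21 October 2021.
The defendant's absence from the jurisdiction from 7 August 2021 to 27 September 2021 tolled the period for 51 days, extending the deadline to 11 December 2021.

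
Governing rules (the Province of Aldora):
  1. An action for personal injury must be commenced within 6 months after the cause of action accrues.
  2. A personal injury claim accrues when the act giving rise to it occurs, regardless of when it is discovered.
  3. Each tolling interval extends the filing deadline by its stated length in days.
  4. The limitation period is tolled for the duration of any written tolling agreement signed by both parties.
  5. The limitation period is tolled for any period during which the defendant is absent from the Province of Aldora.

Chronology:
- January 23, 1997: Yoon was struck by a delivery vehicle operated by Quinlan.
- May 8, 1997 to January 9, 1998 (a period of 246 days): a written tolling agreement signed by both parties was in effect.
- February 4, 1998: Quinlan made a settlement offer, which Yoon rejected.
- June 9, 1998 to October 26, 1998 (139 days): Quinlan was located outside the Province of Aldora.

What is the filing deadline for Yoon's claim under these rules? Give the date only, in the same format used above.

The limitation period began to run on January 23, 1997.
The untolled deadline — 6 months after January 23, 1997 — is July 23, 1997.
The written tolling agreement from May 8, 1997 to January 9, 1998 tolled the period for 246 days, extending the deadline to March 26, 1998.
By the time the defendant's absence from the jurisdiction began on June 9, 1998, the limitation period had already expired on March 26, 1998; that interval cannot revive it.
Nothing else in the chronology tolls or restarts the period.

March 26, 1998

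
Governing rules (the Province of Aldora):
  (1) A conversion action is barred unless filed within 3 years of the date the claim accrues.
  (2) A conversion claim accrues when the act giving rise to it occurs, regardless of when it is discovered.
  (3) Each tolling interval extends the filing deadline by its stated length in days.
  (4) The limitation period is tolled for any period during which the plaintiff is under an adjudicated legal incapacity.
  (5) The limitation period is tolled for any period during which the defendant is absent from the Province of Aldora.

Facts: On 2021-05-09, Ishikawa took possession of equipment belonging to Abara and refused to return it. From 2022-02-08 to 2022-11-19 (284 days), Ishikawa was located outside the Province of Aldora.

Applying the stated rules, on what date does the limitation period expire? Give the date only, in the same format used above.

The claim accrued on 2021-05-09, when the wrongful act occurred.
Adding the 3 years base period to 2021-05-09 gives a deadline of 2024-05-09, before any tolling.
The defendant's absence from the jurisdiction from 2022-02-08 to 2022-11-19 tolled the period for 284 days, extending the deadline to 2025-02-17.

2025-02-17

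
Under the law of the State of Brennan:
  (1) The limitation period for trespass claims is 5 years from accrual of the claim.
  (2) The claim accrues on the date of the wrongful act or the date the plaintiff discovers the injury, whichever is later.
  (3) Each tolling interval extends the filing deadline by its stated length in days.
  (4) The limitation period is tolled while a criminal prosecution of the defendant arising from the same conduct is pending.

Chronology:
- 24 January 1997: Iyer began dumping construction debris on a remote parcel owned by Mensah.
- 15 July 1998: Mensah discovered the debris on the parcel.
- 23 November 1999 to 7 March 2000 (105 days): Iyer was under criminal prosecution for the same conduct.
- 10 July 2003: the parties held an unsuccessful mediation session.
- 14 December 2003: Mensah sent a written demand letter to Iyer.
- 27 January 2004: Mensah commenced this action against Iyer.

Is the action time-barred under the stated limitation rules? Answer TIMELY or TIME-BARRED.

TIME-BARRED

The claim accrued on 15 July 1998 — the later of the 24 January 1997 act and the 15 July 1998 discovery.
5 years from 15 July 1998 is 15 July 2003.
The period was tolled for 105 days by the pending criminal prosecution (23 November 1999 to 7 March 2000), pushing the deadline to 28 October 2003.
Nothing else in the chronology tolls or restarts the period.
The 27 January 2004 filing falls after the 28 October 2003 deadline; the claim is time-barred.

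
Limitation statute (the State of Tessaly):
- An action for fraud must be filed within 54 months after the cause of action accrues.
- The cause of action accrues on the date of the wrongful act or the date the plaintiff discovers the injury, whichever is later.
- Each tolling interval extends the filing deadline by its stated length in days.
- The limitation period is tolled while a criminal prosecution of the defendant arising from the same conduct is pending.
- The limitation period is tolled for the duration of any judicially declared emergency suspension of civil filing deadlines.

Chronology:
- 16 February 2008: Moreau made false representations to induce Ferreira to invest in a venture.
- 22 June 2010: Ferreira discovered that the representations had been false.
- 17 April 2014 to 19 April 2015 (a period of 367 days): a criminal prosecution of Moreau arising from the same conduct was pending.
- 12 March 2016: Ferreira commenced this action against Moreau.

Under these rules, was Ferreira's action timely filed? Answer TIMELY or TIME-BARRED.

TIME-BARRED

The claim accrued on 22 June 2010 — the later of the 16 February 2008 act and the 22 June 2010 discovery.
54 months from 22 June 2010 is 22 December 2014.
Because the pending criminal prosecution ran from 17 April 2014 to 19 April 2015, the deadline is extended by 367 days to 24 December 2015.
The 12 March 2016 filing falls after the 24 December 2015 deadline; the claim is time-barred.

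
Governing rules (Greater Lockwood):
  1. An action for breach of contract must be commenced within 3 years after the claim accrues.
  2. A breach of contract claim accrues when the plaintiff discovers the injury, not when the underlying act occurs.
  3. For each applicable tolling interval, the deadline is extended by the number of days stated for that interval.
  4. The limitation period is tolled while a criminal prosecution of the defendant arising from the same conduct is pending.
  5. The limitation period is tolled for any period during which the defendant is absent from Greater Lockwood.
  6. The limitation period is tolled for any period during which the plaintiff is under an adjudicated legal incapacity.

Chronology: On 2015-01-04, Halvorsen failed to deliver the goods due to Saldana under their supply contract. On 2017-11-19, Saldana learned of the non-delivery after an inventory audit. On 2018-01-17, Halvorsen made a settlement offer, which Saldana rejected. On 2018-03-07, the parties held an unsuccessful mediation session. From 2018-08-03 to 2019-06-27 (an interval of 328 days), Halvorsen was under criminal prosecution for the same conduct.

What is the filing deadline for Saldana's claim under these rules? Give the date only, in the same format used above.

Accrual is tied to discovery, so the period began on 2017-11-19 rather than on 2015-01-04 when the act occurred.
3 years from 2017-11-19 is 2020-11-19.
The pending criminal prosecution from 2018-08-03 to 2019-06-27 tolled the period for 328 days, extending the deadline to 2021-10-13.
The other events in the timeline have no effect on the limitation period under the stated rules.

2021-10-13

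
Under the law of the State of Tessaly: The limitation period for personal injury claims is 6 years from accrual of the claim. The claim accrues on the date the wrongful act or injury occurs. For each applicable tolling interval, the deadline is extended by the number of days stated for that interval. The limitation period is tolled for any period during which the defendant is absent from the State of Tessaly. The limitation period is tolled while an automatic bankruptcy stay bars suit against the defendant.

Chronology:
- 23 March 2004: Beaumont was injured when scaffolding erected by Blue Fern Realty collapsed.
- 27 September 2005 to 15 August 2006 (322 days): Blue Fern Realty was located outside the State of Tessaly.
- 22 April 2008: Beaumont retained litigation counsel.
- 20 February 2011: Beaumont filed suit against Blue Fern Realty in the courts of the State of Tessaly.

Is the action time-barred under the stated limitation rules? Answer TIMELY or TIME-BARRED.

The limitation period began to run on 23 March 2004.
The untolled deadline — 6 years after 23 March 2004 — is 23 March 2010.
The period was tolled for 322 days by the defendant's absence from the jurisdiction (27 September 2005 to 15 August 2006), pushing the deadline to 8 February 2011.
Nothing else in the chronology tolls or restarts the period.
The 20 February 2011 filing falls after the 8 February 2011 deadline; the claim is time-barred.

TIME-BARRED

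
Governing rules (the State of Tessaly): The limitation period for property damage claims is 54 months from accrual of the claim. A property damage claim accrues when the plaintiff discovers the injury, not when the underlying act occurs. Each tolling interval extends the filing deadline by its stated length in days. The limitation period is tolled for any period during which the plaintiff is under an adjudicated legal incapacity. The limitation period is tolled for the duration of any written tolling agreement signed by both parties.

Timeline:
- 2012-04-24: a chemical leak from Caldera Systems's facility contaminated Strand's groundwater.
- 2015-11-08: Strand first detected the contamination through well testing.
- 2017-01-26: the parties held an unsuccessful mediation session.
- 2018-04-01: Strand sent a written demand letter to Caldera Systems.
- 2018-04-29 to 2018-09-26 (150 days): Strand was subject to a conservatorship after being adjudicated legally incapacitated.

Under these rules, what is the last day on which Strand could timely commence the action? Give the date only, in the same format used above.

2020-10-05

The claim did not accrue until Strand discovered the injury on 2015-11-08; the 2012-04-24 act date does not start the clock under the stated rule.
54 months from 2015-11-08 is 2020-05-08.
The plaintiff's legal incapacity from 2018-04-29 to 2018-09-26 tolled the period for 150 days, extending the deadline to 2020-10-05.
The other events in the timeline have no effect on the limitation period under the stated rules.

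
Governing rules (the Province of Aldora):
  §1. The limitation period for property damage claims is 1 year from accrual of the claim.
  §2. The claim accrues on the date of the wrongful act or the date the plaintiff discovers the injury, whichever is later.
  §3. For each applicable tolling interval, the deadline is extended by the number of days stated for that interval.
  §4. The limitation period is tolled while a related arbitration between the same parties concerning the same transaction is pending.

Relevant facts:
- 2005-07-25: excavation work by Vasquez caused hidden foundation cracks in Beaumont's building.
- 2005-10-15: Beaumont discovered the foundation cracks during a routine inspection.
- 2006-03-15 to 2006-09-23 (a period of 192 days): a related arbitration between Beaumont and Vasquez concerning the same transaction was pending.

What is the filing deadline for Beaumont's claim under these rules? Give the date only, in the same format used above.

Taking the later of the act (2005-07-25) and discovery (2005-10-15), the claim accrued on 2005-10-15.
1 year from 2005-10-15 is 2006-10-15.
The period was tolled for 192 days by the pending related arbitration (2006-03-15 to 2006-09-23), pushing the deadline to 2007-04-25.

2007-04-25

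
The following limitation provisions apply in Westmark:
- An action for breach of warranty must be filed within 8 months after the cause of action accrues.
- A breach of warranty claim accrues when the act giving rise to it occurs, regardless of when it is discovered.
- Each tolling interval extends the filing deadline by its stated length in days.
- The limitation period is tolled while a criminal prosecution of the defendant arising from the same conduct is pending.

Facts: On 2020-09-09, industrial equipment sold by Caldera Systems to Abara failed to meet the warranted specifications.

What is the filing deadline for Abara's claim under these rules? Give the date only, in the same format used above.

2021-05-09

The cause of action accrued on 2020-09-09, the date of the act.
Adding the 8 months base period to 2020-09-09 gives a deadline of 2021-05-09, before any tolling.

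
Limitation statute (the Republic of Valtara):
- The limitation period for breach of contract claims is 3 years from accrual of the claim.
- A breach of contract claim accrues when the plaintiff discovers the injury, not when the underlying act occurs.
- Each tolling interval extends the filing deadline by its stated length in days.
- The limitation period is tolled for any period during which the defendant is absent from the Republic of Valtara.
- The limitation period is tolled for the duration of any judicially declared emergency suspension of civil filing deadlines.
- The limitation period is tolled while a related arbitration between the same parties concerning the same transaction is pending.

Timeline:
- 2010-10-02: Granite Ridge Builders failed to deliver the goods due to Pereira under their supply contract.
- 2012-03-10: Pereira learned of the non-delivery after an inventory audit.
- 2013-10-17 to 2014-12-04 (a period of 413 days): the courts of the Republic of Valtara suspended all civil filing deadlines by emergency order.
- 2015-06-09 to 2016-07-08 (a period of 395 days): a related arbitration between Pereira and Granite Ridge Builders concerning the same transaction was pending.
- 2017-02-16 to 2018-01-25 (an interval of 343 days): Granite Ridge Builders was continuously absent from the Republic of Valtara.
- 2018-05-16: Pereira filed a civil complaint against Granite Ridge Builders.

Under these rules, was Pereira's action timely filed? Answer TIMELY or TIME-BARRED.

TIME-BARRED

Accrual is tied to discovery, so the period began on 2012-03-10 rather than on 2010-10-02 when the act occurred.
3 years from 2012-03-10 is 2015-03-10.
Because the emergency suspension of filing deadlines ran from 2013-10-17 to 2014-12-04, the deadline is extended by 413 days to 2016-04-26.
Because the pending related arbitration ran from 2015-06-09 to 2016-07-08, the deadline is extended by 395 days to 2017-05-26.
The period was tolled for 343 days by the defendant's absence from the jurisdiction (2017-02-16 to 2018-01-25), pushing the deadline to 2018-05-04.
Filing on 2018-05-16 missed the 2018-05-04 deadline — the action is time-barred.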